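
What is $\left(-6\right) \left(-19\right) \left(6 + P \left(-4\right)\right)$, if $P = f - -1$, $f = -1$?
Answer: $684$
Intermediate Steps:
$P = 0$ ($P = -1 - -1 = -1 + 1 = 0$)
$\left(-6\right) \left(-19\right) \left(6 + P \left(-4\right)\right) = \left(-6\right) \left(-19\right) \left(6 + 0 \left(-4\right)\right) = 114 \left(6 + 0\right) = 114 \cdot 6 = 684$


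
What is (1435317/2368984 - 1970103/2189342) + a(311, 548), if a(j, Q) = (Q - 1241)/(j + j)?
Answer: -1135661415104835/806503264206104 ≈ -1.4081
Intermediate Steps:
a(j, Q) = (-1241 + Q)/(2*j) (a(j, Q) = (-1241 + Q)/((2*j)) = (-1241 + Q)*(1/(2*j)) = (-1241 + Q)/(2*j))
(1435317/2368984 - 1970103/2189342) + a(311, 548) = (1435317/2368984 - 1970103/2189342) + (½)*(-1241 + 548)/311 = (1435317*(1/2368984) - 1970103*1/2189342) + (½)*(1/311)*(-693) = (1435317/2368984 - 1970103/2189342) - 693/622 = -762371346969/2593258084264 - 693/622 = -1135661415104835/806503264206104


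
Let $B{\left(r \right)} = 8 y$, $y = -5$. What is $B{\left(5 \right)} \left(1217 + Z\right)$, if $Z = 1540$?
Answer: $-110280$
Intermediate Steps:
$B{\left(r \right)} = -40$ ($B{\left(r \right)} = 8 \left(-5\right) = -40$)
$B{\left(5 \right)} \left(1217 + Z\right) = - 40 \left(1217 + 1540\right) = \left(-40\right) 2757 = -110280$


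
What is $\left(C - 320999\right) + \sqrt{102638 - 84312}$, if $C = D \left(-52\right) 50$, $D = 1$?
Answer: $-323599 + 7 \sqrt{374} \approx -3.2346 \cdot 10^{5}$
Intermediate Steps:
$C = -2600$ ($C = 1 \left(-52\right) 50 = \left(-52\right) 50 = -2600$)
$\left(C - 320999\right) + \sqrt{102638 - 84312} = \left(-2600 - 320999\right) + \sqrt{102638 - 84312} = -323599 + \sqrt{18326} = -323599 + 7 \sqrt{374}$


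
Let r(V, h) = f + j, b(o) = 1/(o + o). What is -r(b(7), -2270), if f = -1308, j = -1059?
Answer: 2367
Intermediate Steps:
b(o) = 1/(2*o)
r(V, h) = -2367 (r(V, h) = -1308 - 1059 = -2367)
-r(b(7), -2270) = -1*(-2367) = 2367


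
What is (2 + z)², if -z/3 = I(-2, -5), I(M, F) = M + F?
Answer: 529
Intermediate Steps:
I(M, F) = F + M
z = 21 (z = -3*(-5 - 2) = -3*(-7) = 21)
(2 + z)² = (2 + 21)² = 23² = 529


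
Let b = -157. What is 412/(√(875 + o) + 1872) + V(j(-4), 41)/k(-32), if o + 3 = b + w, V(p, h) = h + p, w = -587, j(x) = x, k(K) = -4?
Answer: -988847/109508 - 103*√2/109508 ≈ -9.0312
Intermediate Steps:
o = -747 (o = -3 + (-157 - 587) = -3 - 744 = -747)
412/(√(875 + o) + 1872) + V(j(-4), 41)/k(-32) = 412/(√(875 - 747) + 1872) + (41 - 4)/(-4) = 412/(√128 + 1872) + 37*(-¼) = 412/(8*√2 + 1872) - 37/4 = 412/(1872 + 8*√2) - 37/4 = -37/4 + 412/(1872 + 8*√2)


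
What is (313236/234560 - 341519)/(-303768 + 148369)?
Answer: 20026595851/9112597360 ≈ 2.1977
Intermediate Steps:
(313236/234560 - 341519)/(-303768 + 148369) = (313236*(1/234560) - 341519)/(-155399) = (78309/58640 - 341519)*(-1/155399) = -20026595851/58640*(-1/155399) = 20026595851/9112597360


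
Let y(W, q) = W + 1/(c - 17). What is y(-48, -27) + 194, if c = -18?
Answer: 5109/35 ≈ 145.97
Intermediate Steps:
y(W, q) = -1/35 + W (y(W, q) = W + 1/(-18 - 17) = W + 1/(-35) = W - 1/35 = -1/35 + W)
y(-48, -27) + 194 = (-1/35 - 48) + 194 = -1681/35 + 194 = 5109/35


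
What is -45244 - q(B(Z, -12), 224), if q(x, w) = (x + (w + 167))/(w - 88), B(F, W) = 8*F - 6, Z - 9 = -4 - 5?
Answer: -6153569/136 ≈ -45247.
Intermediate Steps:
Z = 0 (Z = 9 + (-4 - 5) = 9 - 9 = 0)
B(F, W) = -6 + 8*F
q(x, w) = (167 + w + x)/(-88 + w) (q(x, w) = (x + (167 + w))/(-88 + w) = (167 + w + x)/(-88 + w))
-45244 - q(B(Z, -12), 224) = -45244 - (167 + 224 + (-6 + 8*0))/(-88 + 224) = -45244 - (167 + 224 + (-6 + 0))/136 = -45244 - (167 + 224 - 6)/136 = -45244 - 385/136 = -6153569/136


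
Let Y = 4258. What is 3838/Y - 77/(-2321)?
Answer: 419812/449219 ≈ 0.93454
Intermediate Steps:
3838/Y - 77/(-2321) = 3838/4258 - 77/(-2321) = 3838*(1/4258) - 77*(-1/2321) = 1919/2129 + 7/211 = 419812/449219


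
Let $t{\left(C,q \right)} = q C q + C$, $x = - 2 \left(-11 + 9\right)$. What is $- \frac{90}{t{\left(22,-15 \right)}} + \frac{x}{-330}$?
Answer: $- \frac{1127}{37290} \approx -0.030223$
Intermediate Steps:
$x = 4$ ($x = \left(-2\right) \left(-2\right) = 4$)
$t{\left(C,q \right)} = C + C q^{2}$ ($t{\left(C,q \right)} = C q q + C = C q^{2} + C = C + C q^{2}$)
$- \frac{90}{t{\left(22,-15 \right)}} + \frac{x}{-330} = - \frac{90}{22 \left(1 + \left(-15\right)^{2}\right)} + \frac{4}{-330} = - \frac{90}{22 \left(1 + 225\right)} + 4 \left(- \frac{1}{330}\right) = - \frac{90}{22 \cdot 226} - \frac{2}{165} = - \frac{90}{4972} - \frac{2}{165} = \left(-90\right) \frac{1}{4972} - \frac{2}{165} = - \frac{45}{2486} - \frac{2}{165} = - \frac{1127}{37290}$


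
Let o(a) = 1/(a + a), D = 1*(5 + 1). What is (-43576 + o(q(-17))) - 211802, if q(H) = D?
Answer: -3064535/12 ≈ -2.5538e+5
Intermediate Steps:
D = 6 (D = 1*6 = 6)
q(H) = 6
o(a) = 1/(2*a)
(-43576 + o(q(-17))) - 211802 = (-43576 + (½)/6) - 211802 = (-43576 + (½)*(⅙)) - 211802 = (-43576 + 1/12) - 211802 = -522911/12 - 211802 = -3064535/12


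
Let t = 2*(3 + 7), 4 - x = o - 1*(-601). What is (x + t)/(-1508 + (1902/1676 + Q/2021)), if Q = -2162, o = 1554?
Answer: 76788454/54336927 ≈ 1.4132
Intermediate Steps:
x = -2151 (x = 4 - (1554 - 1*(-601)) = 4 - (1554 + 601) = 4 - 1*2155 = 4 - 2155 = -2151)
t = 20 (t = 2*10 = 20)
(x + t)/(-1508 + (1902/1676 + Q/2021)) = (-2151 + 20)/(-1508 + (1902/1676 - 2162/2021)) = -2131/(-1508 + (1902*(1/1676) - 2162*1/2021)) = -2131/(-1508 + (951/838 - 46/43)) = -2131/(-1508 + 2345/36034) = -2131/(-54336927/36034) = -2131*(-36034/54336927) = 76788454/54336927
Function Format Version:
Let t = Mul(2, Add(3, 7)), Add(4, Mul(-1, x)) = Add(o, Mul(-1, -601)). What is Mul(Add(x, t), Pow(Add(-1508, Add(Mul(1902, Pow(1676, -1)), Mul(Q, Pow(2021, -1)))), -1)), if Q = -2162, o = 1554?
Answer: Rational(76788454, 54336927) ≈ 1.4132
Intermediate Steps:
x = -2151 (x = Add(4, Mul(-1, Add(1554, Mul(-1, -601)))) = Add(4, Mul(-1, Add(1554, 601))) = Add(4, Mul(-1, 2155)) = Add(4, -2155) = -2151)
t = 20 (t = Mul(2, 10) = 20)
Mul(Add(x, t), Pow(Add(-1508, Add(Mul(1902, Pow(1676, -1)), Mul(Q, Pow(2021, -1)))), -1)) = Mul(Add(-2151, 20), Pow(Add(-1508, Add(Mul(1902, Pow(1676, -1)), Mul(-2162, Pow(2021, -1)))), -1)) = Mul(-2131, Pow(Add(-1508, Add(Mul(1902, Rational(1, 1676)), Mul(-2162, Rational(1, 2021)))), -1)) = Mul(-2131, Pow(Add(-1508, Add(Rational(951, 838), Rational(-46, 43))), -1)) = Mul(-2131, Pow(Add(-1508, Rational(2345, 36034)), -1)) = Mul(-2131, Pow(Rational(-54336927, 36034), -1)) = Mul(-2131, Rational(-36034, 54336927)) = Rational(76788454, 54336927)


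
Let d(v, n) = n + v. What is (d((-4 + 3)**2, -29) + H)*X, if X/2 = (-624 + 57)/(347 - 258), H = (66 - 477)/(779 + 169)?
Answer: 5094495/14062 ≈ 362.29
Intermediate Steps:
H = -137/316 (H = -411/948 = -411*1/948 = -137/316 ≈ -0.43354)
X = -1134/89 (X = 2*((-624 + 57)/(347 - 258)) = 2*(-567/89) = -1134/89 ≈ -12.742)
(d((-4 + 3)**2, -29) + H)*X = ((-29 + (-4 + 3)**2) - 137/316)*(-1134/89) = ((-29 + (-1)**2) - 137/316)*(-1134/89) = ((-29 + 1) - 137/316)*(-1134/89) = (-28 - 137/316)*(-1134/89) = -8985/316*(-1134/89) = 5094495/14062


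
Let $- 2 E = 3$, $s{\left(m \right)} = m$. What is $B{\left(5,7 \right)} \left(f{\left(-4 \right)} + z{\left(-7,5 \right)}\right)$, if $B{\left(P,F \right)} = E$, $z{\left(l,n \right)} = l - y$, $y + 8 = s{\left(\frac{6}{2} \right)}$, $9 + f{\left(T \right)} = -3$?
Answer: $21$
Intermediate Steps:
$f{\left(T \right)} = -12$ ($f{\left(T \right)} = -9 - 3 = -12$)
$y = -5$ ($y = -8 + \frac{6}{2} = -8 + 6 \cdot \frac{1}{2} = -8 + 3 = -5$)
$E = - \frac{3}{2}$ ($E = \left(- \frac{1}{2}\right) 3 = - \frac{3}{2} \approx -1.5$)
$z{\left(l,n \right)} = 5 + l$ ($z{\left(l,n \right)} = l - -5 = l + 5 = 5 + l$)
$B{\left(P,F \right)} = - \frac{3}{2}$
$B{\left(5,7 \right)} \left(f{\left(-4 \right)} + z{\left(-7,5 \right)}\right) = - \frac{3 \left(-12 + \left(5 - 7\right)\right)}{2} = - \frac{3 \left(-12 - 2\right)}{2} = \left(- \frac{3}{2}\right) \left(-14\right) = 21$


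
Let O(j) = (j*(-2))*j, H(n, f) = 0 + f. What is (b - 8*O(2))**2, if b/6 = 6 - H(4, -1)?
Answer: 11236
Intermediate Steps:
H(n, f) = f
O(j) = -2*j**2 (O(j) = (-2*j)*j = -2*j**2)
b = 42 (b = 6*(6 - 1*(-1)) = 6*(6 + 1) = 6*7 = 42)
(b - 8*O(2))**2 = (42 - (-16)*2**2)**2 = (42 - (-16)*4)**2 = (42 - 8*(-8))**2 = (42 + 64)**2 = 106**2 = 11236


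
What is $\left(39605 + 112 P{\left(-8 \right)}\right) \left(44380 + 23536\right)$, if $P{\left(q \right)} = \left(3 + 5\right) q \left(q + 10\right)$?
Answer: $1716169404$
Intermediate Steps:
$P{\left(q \right)} = 8 q \left(10 + q\right)$
$\left(39605 + 112 P{\left(-8 \right)}\right) \left(44380 + 23536\right) = \left(39605 + 112 \cdot 8 \left(-8\right) \left(10 - 8\right)\right) \left(44380 + 23536\right) = \left(39605 + 112 \cdot 8 \left(-8\right) 2\right) 67916 = \left(39605 + 112 \left(-128\right)\right) 67916 = \left(39605 - 14336\right) 67916 = 25269 \cdot 67916 = 1716169404$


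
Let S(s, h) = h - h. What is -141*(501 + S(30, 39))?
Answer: -70641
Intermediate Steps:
S(s, h) = 0
-141*(501 + S(30, 39)) = -141*(501 + 0) = -141*501 = -70641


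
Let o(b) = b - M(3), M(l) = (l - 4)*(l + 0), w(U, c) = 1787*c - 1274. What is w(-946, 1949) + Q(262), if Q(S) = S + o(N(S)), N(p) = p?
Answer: 3482116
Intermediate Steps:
w(U, c) = -1274 + 1787*c
M(l) = l*(-4 + l) (M(l) = (-4 + l)*l = l*(-4 + l))
o(b) = 3 + b (o(b) = b - 3*(-4 + 3) = b - 3*(-1) = b - 1*(-3) = b + 3 = 3 + b)
Q(S) = 3 + 2*S (Q(S) = S + (3 + S) = 3 + 2*S)
w(-946, 1949) + Q(262) = (-1274 + 1787*1949) + (3 + 2*262) = (-1274 + 3482863) + (3 + 524) = 3481589 + 527 = 3482116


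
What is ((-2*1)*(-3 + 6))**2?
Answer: 36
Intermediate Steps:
((-2*1)*(-3 + 6))**2 = (-2*3)**2 = (-6)**2 = 36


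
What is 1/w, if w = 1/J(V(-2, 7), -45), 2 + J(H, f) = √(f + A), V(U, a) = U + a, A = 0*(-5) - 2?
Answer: -2 + I*√47 ≈ -2.0 + 6.8557*I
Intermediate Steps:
A = -2 (A = 0 - 2 = -2)
J(H, f) = -2 + √(-2 + f) (J(H, f) = -2 + √(f - 2) = -2 + √(-2 + f))
w = 1/(-2 + I*√47) (w = 1/(-2 + √(-2 - 45)) = 1/(-2 + √(-47)) = 1/(-2 + I*√47) ≈ -0.039216 - 0.13442*I)
1/w = 1/(-2/51 - I*√47/51)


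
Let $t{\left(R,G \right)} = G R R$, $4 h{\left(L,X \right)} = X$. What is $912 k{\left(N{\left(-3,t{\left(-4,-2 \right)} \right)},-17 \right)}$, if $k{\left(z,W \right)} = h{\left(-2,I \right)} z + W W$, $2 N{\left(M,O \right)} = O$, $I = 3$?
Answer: $252624$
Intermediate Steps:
$h{\left(L,X \right)} = \frac{X}{4}$
$t{\left(R,G \right)} = G R^{2}$
$N{\left(M,O \right)} = \frac{O}{2}$
$k{\left(z,W \right)} = W^{2} + \frac{3 z}{4}$ ($k{\left(z,W \right)} = \frac{1}{4} \cdot 3 z + W W = \frac{3 z}{4} + W^{2} = W^{2} + \frac{3 z}{4}$)
$912 k{\left(N{\left(-3,t{\left(-4,-2 \right)} \right)},-17 \right)} = 912 \left(\left(-17\right)^{2} + \frac{3 \frac{\left(-2\right) \left(-4\right)^{2}}{2}}{4}\right) = 912 \left(289 + \frac{3 \frac{\left(-2\right) 16}{2}}{4}\right) = 912 \left(289 + \frac{3 \cdot \frac{1}{2} \left(-32\right)}{4}\right) = 912 \left(289 + \frac{3}{4} \left(-16\right)\right) = 912 \left(289 - 12\right) = 912 \cdot 277 = 252624$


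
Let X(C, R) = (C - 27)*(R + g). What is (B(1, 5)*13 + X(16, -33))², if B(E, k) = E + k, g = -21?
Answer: 451584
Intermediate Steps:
X(C, R) = (-27 + C)*(-21 + R) (X(C, R) = (C - 27)*(R - 21) = (-27 + C)*(-21 + R))
(B(1, 5)*13 + X(16, -33))² = ((1 + 5)*13 + (567 - 27*(-33) - 21*16 + 16*(-33)))² = (6*13 + (567 + 891 - 336 - 528))² = (78 + 594)² = 672² = 451584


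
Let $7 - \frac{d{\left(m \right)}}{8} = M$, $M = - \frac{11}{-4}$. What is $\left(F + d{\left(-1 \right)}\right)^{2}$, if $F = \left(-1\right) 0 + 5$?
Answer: $1521$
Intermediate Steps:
$M = \frac{11}{4}$ ($M = \left(-11\right) \left(- \frac{1}{4}\right) = \frac{11}{4} \approx 2.75$)
$F = 5$ ($F = 0 + 5 = 5$)
$d{\left(m \right)} = 34$ ($d{\left(m \right)} = 56 - 22 = 34$)
$\left(F + d{\left(-1 \right)}\right)^{2} = \left(5 + 34\right)^{2} = 39^{2} = 1521$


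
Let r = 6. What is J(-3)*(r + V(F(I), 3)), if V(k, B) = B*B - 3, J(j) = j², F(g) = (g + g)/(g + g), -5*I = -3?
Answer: 108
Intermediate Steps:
I = ⅗ (I = -⅕*(-3) = ⅗ ≈ 0.60000)
F(g) = 1 (F(g) = (2*g)/((2*g)) = (2*g)*(1/(2*g)) = 1)
V(k, B) = -3 + B² (V(k, B) = B² - 3 = -3 + B²)
J(-3)*(r + V(F(I), 3)) = (-3)²*(6 + (-3 + 3²)) = 9*(6 + (-3 + 9)) = 9*(6 + 6) = 9*12 = 108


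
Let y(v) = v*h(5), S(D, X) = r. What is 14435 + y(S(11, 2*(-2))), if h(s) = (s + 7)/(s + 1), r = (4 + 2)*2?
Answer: 14459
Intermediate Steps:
r = 12 (r = 6*2 = 12)
S(D, X) = 12
h(s) = (7 + s)/(1 + s)
y(v) = 2*v (y(v) = v*((7 + 5)/(1 + 5)) = v*(12/6) = v*((⅙)*12) = v*2 = 2*v)
14435 + y(S(11, 2*(-2))) = 14435 + 2*12 = 14435 + 24 = 14459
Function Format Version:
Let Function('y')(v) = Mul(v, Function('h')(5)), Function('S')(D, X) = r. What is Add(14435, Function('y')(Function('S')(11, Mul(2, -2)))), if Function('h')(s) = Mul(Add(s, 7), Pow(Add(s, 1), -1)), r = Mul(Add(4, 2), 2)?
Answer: 14459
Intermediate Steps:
r = 12 (r = Mul(6, 2) = 12)
Function('S')(D, X) = 12
Function('h')(s) = Mul(Pow(Add(1, s), -1), Add(7, s)) (Function('h')(s) = Mul(Add(7, s), Pow(Add(1, s), -1)) = Mul(Pow(Add(1, s), -1), Add(7, s)))
Function('y')(v) = Mul(2, v) (Function('y')(v) = Mul(v, Mul(Pow(Add(1, 5), -1), Add(7, 5))) = Mul(v, Mul(Pow(6, -1), 12)) = Mul(v, Mul(Rational(1, 6), 12)) = Mul(v, 2) = Mul(2, v))
Add(14435, Function('y')(Function('S')(11, Mul(2, -2)))) = Add(14435, Mul(2, 12)) = Add(14435, 24) = 14459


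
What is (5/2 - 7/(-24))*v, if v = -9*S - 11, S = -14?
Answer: 7705/24 ≈ 321.04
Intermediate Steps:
v = 115 (v = -9*(-14) - 11 = 126 - 11 = 115)
(5/2 - 7/(-24))*v = (5/2 - 7/(-24))*115 = (5*(½) - 7*(-1/24))*115 = (5/2 + 7/24)*115 = (67/24)*115 = 7705/24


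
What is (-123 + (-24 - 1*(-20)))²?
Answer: 16129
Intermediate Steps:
(-123 + (-24 - 1*(-20)))² = (-123 + (-24 + 20))² = (-123 - 4)² = (-127)² = 16129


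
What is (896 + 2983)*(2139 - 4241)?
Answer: -8153658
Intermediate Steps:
(896 + 2983)*(2139 - 4241) = 3879*(-2102) = -8153658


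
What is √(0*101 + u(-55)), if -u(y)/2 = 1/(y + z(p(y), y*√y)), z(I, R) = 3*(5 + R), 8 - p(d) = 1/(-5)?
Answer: √10/(5*√(8 + 33*I*√55)) ≈ 0.029042 - 0.028109*I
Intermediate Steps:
p(d) = 41/5 (p(d) = 8 - 1/(-5) = 8 - 1*(-⅕) = 8 + ⅕ = 41/5)
z(I, R) = 15 + 3*R
u(y) = -2/(15 + y + 3*y^(3/2)) (u(y) = -2/(y + (15 + 3*(y*√y))) = -2/(y + (15 + 3*y^(3/2))) = -2/(15 + y + 3*y^(3/2)))
√(0*101 + u(-55)) = √(0*101 - 2/(15 - 55 + 3*(-55)^(3/2))) = √(0 - 2/(15 - 55 + 3*(-55*I*√55))) = √(0 - 2/(15 - 55 - 165*I*√55)) = √(0 - 2/(-40 - 165*I*√55)) = √(-2/(-40 - 165*I*√55)) = √2*√(-1/(-40 - 165*I*√55))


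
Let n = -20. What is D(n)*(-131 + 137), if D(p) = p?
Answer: -120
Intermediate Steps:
D(n)*(-131 + 137) = -20*(-131 + 137) = -20*6 = -120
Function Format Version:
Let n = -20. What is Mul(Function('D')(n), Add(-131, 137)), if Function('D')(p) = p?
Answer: -120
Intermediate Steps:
Mul(Function('D')(n), Add(-131, 137)) = Mul(-20, Add(-131, 137)) = Mul(-20, 6) = -120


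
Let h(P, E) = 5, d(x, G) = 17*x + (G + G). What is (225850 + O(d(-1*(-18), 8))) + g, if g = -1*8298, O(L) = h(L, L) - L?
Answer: 217235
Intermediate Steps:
d(x, G) = 2*G + 17*x (d(x, G) = 17*x + 2*G = 2*G + 17*x)
O(L) = 5 - L
g = -8298
(225850 + O(d(-1*(-18), 8))) + g = (225850 + (5 - (2*8 + 17*(-1*(-18))))) - 8298 = (225850 + (5 - (16 + 17*18))) - 8298 = (225850 + (5 - (16 + 306))) - 8298 = (225850 + (5 - 1*322)) - 8298 = (225850 + (5 - 322)) - 8298 = (225850 - 317) - 8298 = 225533 - 8298 = 217235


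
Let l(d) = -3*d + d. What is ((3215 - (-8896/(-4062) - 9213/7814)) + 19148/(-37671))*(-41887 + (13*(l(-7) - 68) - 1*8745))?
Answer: -16436904407568874231/99641264169 ≈ -1.6496e+8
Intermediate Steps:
l(d) = -2*d
((3215 - (-8896/(-4062) - 9213/7814)) + 19148/(-37671))*(-41887 + (13*(l(-7) - 68) - 1*8745)) = ((3215 - (-8896/(-4062) - 9213/7814)) + 19148/(-37671))*(-41887 + (13*(-2*(-7) - 68) - 1*8745)) = ((3215 - (-8896*(-1/4062) - 9213*1/7814)) + 19148*(-1/37671))*(-41887 + (13*(14 - 68) - 8745)) = ((3215 - (4448/2031 - 9213/7814)) - 19148/37671)*(-41887 + (13*(-54) - 8745)) = ((3215 - 1*16045069/15870234) - 19148/37671)*(-41887 + (-702 - 8745)) = ((3215 - 16045069/15870234) - 19148/37671)*(-41887 - 9447) = (51006757241/15870234 - 19148/37671)*(-51334) = (640390556261693/199282528338)*(-51334) = -16436904407568874231/99641264169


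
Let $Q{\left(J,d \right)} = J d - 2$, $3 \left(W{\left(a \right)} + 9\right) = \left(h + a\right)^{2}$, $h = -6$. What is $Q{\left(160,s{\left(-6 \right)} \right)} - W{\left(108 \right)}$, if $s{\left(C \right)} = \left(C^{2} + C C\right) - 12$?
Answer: $6139$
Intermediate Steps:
$W{\left(a \right)} = -9 + \frac{\left(-6 + a\right)^{2}}{3}$
$s{\left(C \right)} = -12 + 2 C^{2}$ ($s{\left(C \right)} = \left(C^{2} + C^{2}\right) - 12 = 2 C^{2} - 12 = -12 + 2 C^{2}$)
$Q{\left(J,d \right)} = -2 + J d$
$Q{\left(160,s{\left(-6 \right)} \right)} - W{\left(108 \right)} = \left(-2 + 160 \left(-12 + 2 \left(-6\right)^{2}\right)\right) - \left(-9 + \frac{\left(-6 + 108\right)^{2}}{3}\right) = \left(-2 + 160 \left(-12 + 2 \cdot 36\right)\right) - \left(-9 + \frac{102^{2}}{3}\right) = \left(-2 + 160 \left(-12 + 72\right)\right) - \left(-9 + \frac{1}{3} \cdot 10404\right) = \left(-2 + 160 \cdot 60\right) - \left(-9 + 3468\right) = \left(-2 + 9600\right) - 3459 = 9598 - 3459 = 6139$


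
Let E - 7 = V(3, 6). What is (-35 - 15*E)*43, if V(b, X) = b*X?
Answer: -17630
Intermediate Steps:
V(b, X) = X*b
E = 25 (E = 7 + 6*3 = 7 + 18 = 25)
(-35 - 15*E)*43 = (-35 - 15*25)*43 = (-35 - 375)*43 = -410*43 = -17630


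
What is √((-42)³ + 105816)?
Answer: 4*√1983 ≈ 178.12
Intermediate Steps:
√((-42)³ + 105816) = √(-74088 + 105816) = √31728 = 4*√1983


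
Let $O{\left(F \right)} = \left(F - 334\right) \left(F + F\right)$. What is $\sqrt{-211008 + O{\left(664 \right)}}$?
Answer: $12 \sqrt{1578} \approx 476.69$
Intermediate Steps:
$O{\left(F \right)} = 2 F \left(-334 + F\right)$ ($O{\left(F \right)} = \left(-334 + F\right) 2 F = 2 F \left(-334 + F\right)$)
$\sqrt{-211008 + O{\left(664 \right)}} = \sqrt{-211008 + 2 \cdot 664 \left(-334 + 664\right)} = \sqrt{-211008 + 2 \cdot 664 \cdot 330} = \sqrt{-211008 + 438240} = \sqrt{227232} = 12 \sqrt{1578}$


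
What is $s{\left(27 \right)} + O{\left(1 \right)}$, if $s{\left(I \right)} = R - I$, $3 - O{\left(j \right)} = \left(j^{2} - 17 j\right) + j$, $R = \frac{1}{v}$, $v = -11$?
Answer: $- \frac{100}{11} \approx -9.0909$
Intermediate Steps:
$R = - \frac{1}{11}$ ($R = \frac{1}{-11} = - \frac{1}{11} \approx -0.090909$)
$O{\left(j \right)} = 3 - j^{2} + 16 j$ ($O{\left(j \right)} = 3 - \left(\left(j^{2} - 17 j\right) + j\right) = 3 - \left(j^{2} - 16 j\right) = 3 - j^{2} + 16 j$)
$s{\left(I \right)} = - \frac{1}{11} - I$
$s{\left(27 \right)} + O{\left(1 \right)} = \left(- \frac{1}{11} - 27\right) + \left(3 - 1^{2} + 16 \cdot 1\right) = \left(- \frac{1}{11} - 27\right) + \left(3 - 1 + 16\right) = - \frac{298}{11} + \left(3 - 1 + 16\right) = - \frac{298}{11} + 18 = - \frac{100}{11}$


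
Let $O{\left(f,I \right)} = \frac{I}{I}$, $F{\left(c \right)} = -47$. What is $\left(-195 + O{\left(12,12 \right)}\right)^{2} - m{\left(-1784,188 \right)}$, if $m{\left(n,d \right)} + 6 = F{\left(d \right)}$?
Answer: $37689$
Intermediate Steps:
$O{\left(f,I \right)} = 1$
$m{\left(n,d \right)} = -53$ ($m{\left(n,d \right)} = -6 - 47 = -53$)
$\left(-195 + O{\left(12,12 \right)}\right)^{2} - m{\left(-1784,188 \right)} = \left(-195 + 1\right)^{2} - -53 = \left(-194\right)^{2} + 53 = 37636 + 53 = 37689$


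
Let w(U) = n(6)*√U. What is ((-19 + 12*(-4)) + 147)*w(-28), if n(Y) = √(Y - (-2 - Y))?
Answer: 1120*I*√2 ≈ 1583.9*I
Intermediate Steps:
n(Y) = √(2 + 2*Y) (n(Y) = √(Y + (2 + Y)) = √(2 + 2*Y))
w(U) = √14*√U (w(U) = √(2 + 2*6)*√U = √(2 + 12)*√U = √14*√U)
((-19 + 12*(-4)) + 147)*w(-28) = ((-19 + 12*(-4)) + 147)*(√14*√(-28)) = ((-19 - 48) + 147)*(√14*(2*I*√7)) = (-67 + 147)*(14*I*√2) = 80*(14*I*√2) = 1120*I*√2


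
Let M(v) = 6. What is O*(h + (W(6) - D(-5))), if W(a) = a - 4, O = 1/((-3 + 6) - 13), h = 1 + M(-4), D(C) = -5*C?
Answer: 8/5 ≈ 1.6000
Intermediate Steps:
h = 7 (h = 1 + 6 = 7)
O = -⅒ (O = 1/(3 - 13) = 1/(-10) = -⅒ ≈ -0.10000)
W(a) = -4 + a
O*(h + (W(6) - D(-5))) = -(7 + ((-4 + 6) - (-5)*(-5)))/10 = -(7 + (2 - 1*25))/10 = -(7 + (2 - 25))/10 = -(7 - 23)/10 = -⅒*(-16) = 8/5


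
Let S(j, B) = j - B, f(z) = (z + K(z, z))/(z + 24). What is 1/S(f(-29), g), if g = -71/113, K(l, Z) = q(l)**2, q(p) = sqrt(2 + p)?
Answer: 565/6683 ≈ 0.084543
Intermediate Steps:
K(l, Z) = 2 + l (K(l, Z) = (sqrt(2 + l))**2 = 2 + l)
g = -71/113 (g = -71*1/113 = -71/113 ≈ -0.62832)
f(z) = (2 + 2*z)/(24 + z) (f(z) = (z + (2 + z))/(z + 24) = (2 + 2*z)/(24 + z))
1/S(f(-29), g) = 1/(2*(1 - 29)/(24 - 29) - 1*(-71/113)) = 1/(2*(-28)/(-5) + 71/113) = 1/(2*(-1/5)*(-28) + 71/113) = 1/(56/5 + 71/113) = 1/(6683/565) = 565/6683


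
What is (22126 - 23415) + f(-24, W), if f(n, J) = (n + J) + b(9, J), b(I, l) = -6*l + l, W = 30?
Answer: -1433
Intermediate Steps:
b(I, l) = -5*l
f(n, J) = n - 4*J (f(n, J) = (n + J) - 5*J = (J + n) - 5*J = n - 4*J)
(22126 - 23415) + f(-24, W) = (22126 - 23415) + (-24 - 4*30) = -1289 + (-24 - 120) = -1289 - 144 = -1433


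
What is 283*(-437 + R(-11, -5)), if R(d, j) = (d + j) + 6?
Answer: -126501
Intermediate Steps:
R(d, j) = 6 + d + j
283*(-437 + R(-11, -5)) = 283*(-437 + (6 - 11 - 5)) = 283*(-437 - 10) = 283*(-447) = -126501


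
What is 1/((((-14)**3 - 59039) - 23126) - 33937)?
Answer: -1/118846 ≈ -8.4143e-6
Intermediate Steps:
1/((((-14)**3 - 59039) - 23126) - 33937) = 1/(((-2744 - 59039) - 23126) - 33937) = 1/((-61783 - 23126) - 33937) = 1/(-84909 - 33937) = 1/(-118846) = -1/118846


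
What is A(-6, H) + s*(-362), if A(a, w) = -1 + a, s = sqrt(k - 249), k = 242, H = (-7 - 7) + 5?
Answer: -7 - 362*I*sqrt(7) ≈ -7.0 - 957.76*I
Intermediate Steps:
H = -9 (H = -14 + 5 = -9)
s = I*sqrt(7) (s = sqrt(242 - 249) = sqrt(-7) = I*sqrt(7) ≈ 2.6458*I)
A(-6, H) + s*(-362) = (-1 - 6) + (I*sqrt(7))*(-362) = -7 - 362*I*sqrt(7)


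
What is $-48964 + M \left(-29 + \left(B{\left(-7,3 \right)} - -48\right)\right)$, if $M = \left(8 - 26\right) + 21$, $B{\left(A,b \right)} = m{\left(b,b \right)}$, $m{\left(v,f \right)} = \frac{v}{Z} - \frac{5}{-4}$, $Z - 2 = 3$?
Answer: $- \frac{978029}{20} \approx -48901.0$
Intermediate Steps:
$Z = 5$ ($Z = 2 + 3 = 5$)
$m{\left(v,f \right)} = \frac{5}{4} + \frac{v}{5}$ ($m{\left(v,f \right)} = \frac{v}{5} - \frac{5}{-4} = v \frac{1}{5} - - \frac{5}{4} = \frac{v}{5} + \frac{5}{4} = \frac{5}{4} + \frac{v}{5}$)
$B{\left(A,b \right)} = \frac{5}{4} + \frac{b}{5}$
$M = 3$ ($M = -18 + 21 = 3$)
$-48964 + M \left(-29 + \left(B{\left(-7,3 \right)} - -48\right)\right) = -48964 + 3 \left(-29 + \left(\left(\frac{5}{4} + \frac{1}{5} \cdot 3\right) - -48\right)\right) = -48964 + 3 \left(-29 + \left(\left(\frac{5}{4} + \frac{3}{5}\right) + 48\right)\right) = -48964 + 3 \left(-29 + \left(\frac{37}{20} + 48\right)\right) = -48964 + 3 \left(-29 + \frac{997}{20}\right) = -48964 + 3 \cdot \frac{417}{20} = -48964 + \frac{1251}{20} = - \frac{978029}{20}$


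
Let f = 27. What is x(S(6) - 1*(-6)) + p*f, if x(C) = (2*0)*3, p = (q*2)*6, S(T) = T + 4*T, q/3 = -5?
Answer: -4860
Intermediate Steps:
q = -15 (q = 3*(-5) = -15)
S(T) = 5*T
p = -180 (p = -15*2*6 = -30*6 = -180)
x(C) = 0 (x(C) = 0*3 = 0)
x(S(6) - 1*(-6)) + p*f = 0 - 180*27 = 0 - 4860 = -4860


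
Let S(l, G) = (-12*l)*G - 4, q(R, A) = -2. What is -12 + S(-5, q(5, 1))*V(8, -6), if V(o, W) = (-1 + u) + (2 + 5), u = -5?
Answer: -136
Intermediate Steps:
S(l, G) = -4 - 12*G*l (S(l, G) = -12*G*l - 4 = -4 - 12*G*l)
V(o, W) = 1 (V(o, W) = (-1 - 5) + (2 + 5) = -6 + 7 = 1)
-12 + S(-5, q(5, 1))*V(8, -6) = -12 + (-4 - 12*(-2)*(-5))*1 = -12 + (-4 - 120)*1 = -12 - 124*1 = -12 - 124 = -136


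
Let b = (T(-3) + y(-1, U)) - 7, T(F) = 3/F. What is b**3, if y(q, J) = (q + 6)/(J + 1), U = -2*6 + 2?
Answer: -456533/729 ≈ -626.25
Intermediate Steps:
U = -10 (U = -12 + 2 = -10)
y(q, J) = (6 + q)/(1 + J)
b = -77/9 (b = (3/(-3) + (6 - 1)/(1 - 10)) - 7 = (3*(-1/3) + 5/(-9)) - 7 = (-1 - 1/9*5) - 7 = (-1 - 5/9) - 7 = -14/9 - 7 = -77/9 ≈ -8.5556)
b**3 = (-77/9)**3 = -456533/729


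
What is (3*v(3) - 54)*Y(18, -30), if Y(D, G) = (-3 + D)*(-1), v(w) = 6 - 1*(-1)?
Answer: 495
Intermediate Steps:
v(w) = 7 (v(w) = 6 + 1 = 7)
Y(D, G) = 3 - D
(3*v(3) - 54)*Y(18, -30) = (3*7 - 54)*(3 - 1*18) = (21 - 54)*(3 - 18) = -33*(-15) = 495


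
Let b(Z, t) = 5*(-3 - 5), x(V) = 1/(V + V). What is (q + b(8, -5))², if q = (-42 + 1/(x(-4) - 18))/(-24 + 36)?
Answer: 1432546801/756900 ≈ 1892.7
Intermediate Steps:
x(V) = 1/(2*V)
b(Z, t) = -40 (b(Z, t) = 5*(-8) = -40)
q = -3049/870 (q = (-42 + 1/((½)/(-4) - 18))/(-24 + 36) = (-42 + 1/((½)*(-¼) - 18))/12 = (-42 + 1/(-⅛ - 18))*(1/12) = (-42 + 1/(-145/8))*(1/12) = (-42 - 8/145)*(1/12) = -6098/145*1/12 = -3049/870 ≈ -3.5046)
(q + b(8, -5))² = (-3049/870 - 40)² = (-37849/870)² = 1432546801/756900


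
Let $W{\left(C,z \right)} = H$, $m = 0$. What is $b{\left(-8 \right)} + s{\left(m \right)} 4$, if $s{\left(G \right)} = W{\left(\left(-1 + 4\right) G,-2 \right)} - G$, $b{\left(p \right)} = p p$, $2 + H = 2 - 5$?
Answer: $44$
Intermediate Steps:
$H = -5$ ($H = -2 + \left(2 - 5\right) = -2 - 3 = -5$)
$b{\left(p \right)} = p^{2}$
$W{\left(C,z \right)} = -5$
$s{\left(G \right)} = -5 - G$
$b{\left(-8 \right)} + s{\left(m \right)} 4 = \left(-8\right)^{2} + \left(-5 - 0\right) 4 = 64 + \left(-5 + 0\right) 4 = 64 - 20 = 44$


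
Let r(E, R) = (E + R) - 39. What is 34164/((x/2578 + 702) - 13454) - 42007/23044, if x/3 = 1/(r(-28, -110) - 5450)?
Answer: -2741603966869843/608972889224980 ≈ -4.5020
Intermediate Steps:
r(E, R) = -39 + E + R
x = -3/5627 (x = 3/((-39 - 28 - 110) - 5450) = 3/(-177 - 5450) = 3/(-5627) = 3*(-1/5627) = -3/5627 ≈ -0.00053314)
34164/((x/2578 + 702) - 13454) - 42007/23044 = 34164/((-3/5627/2578 + 702) - 13454) - 42007/23044 = 34164/((-3/5627*1/2578 + 702) - 13454) - 42007*1/23044 = 34164/((-3/14506406 + 702) - 13454) - 6001/3292 = 34164/(10183497009/14506406 - 13454) - 6001/3292 = 34164/(-184985689315/14506406) - 6001/3292 = 34164*(-14506406/184985689315) - 6001/3292 = -495596854584/184985689315 - 6001/3292 = -2741603966869843/608972889224980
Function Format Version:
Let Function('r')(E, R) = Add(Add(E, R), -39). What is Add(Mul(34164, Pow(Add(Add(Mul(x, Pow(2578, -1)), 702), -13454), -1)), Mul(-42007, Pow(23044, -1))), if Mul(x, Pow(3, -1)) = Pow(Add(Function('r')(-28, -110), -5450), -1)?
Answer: Rational(-2741603966869843, 608972889224980) ≈ -4.5020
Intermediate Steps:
Function('r')(E, R) = Add(-39, E, R)
x = Rational(-3, 5627) (x = Mul(3, Pow(Add(Add(-39, -28, -110), -5450), -1)) = Mul(3, Pow(Add(-177, -5450), -1)) = Mul(3, Pow(-5627, -1)) = Mul(3, Rational(-1, 5627)) = Rational(-3, 5627) ≈ -0.00053314)
Add(Mul(34164, Pow(Add(Add(Mul(x, Pow(2578, -1)), 702), -13454), -1)), Mul(-42007, Pow(23044, -1))) = Add(Mul(34164, Pow(Add(Add(Mul(Rational(-3, 5627), Pow(2578, -1)), 702), -13454), -1)), Mul(-42007, Pow(23044, -1))) = Add(Mul(34164, Pow(Add(Add(Mul(Rational(-3, 5627), Rational(1, 2578)), 702), -13454), -1)), Mul(-42007, Rational(1, 23044))) = Add(Mul(34164, Pow(Add(Add(Rational(-3, 14506406), 702), -13454), -1)), Rational(-6001, 3292)) = Add(Mul(34164, Pow(Add(Rational(10183497009, 14506406), -13454), -1)), Rational(-6001, 3292)) = Add(Mul(34164, Pow(Rational(-184985689315, 14506406), -1)), Rational(-6001, 3292)) = Add(Mul(34164, Rational(-14506406, 184985689315)), Rational(-6001, 3292)) = Add(Rational(-495596854584, 184985689315), Rational(-6001, 3292)) = Rational(-2741603966869843, 608972889224980)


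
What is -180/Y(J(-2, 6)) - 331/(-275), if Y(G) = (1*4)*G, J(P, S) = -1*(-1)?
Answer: -12044/275 ≈ -43.796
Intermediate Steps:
J(P, S) = 1
Y(G) = 4*G
-180/Y(J(-2, 6)) - 331/(-275) = -180/(4*1) - 331/(-275) = -180/4 - 331*(-1/275) = -180*¼ + 331/275 = -45 + 331/275 = -12044/275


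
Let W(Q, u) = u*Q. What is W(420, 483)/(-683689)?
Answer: -202860/683689 ≈ -0.29671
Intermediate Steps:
W(Q, u) = Q*u
W(420, 483)/(-683689) = (420*483)/(-683689) = 202860*(-1/683689) = -202860/683689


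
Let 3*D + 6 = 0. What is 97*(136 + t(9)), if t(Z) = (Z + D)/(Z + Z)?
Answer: 238135/18 ≈ 13230.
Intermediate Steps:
D = -2 (D = -2 + (⅓)*0 = -2 + 0 = -2)
t(Z) = (-2 + Z)/(2*Z) (t(Z) = (Z - 2)/(Z + Z) = (-2 + Z)/((2*Z)) = (-2 + Z)*(1/(2*Z)) = (-2 + Z)/(2*Z))
97*(136 + t(9)) = 97*(136 + (½)*(-2 + 9)/9) = 97*(136 + (½)*(⅑)*7) = 97*(136 + 7/18) = 97*(2455/18) = 238135/18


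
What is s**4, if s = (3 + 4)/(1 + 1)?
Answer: 2401/16 ≈ 150.06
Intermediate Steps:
s = 7/2 ≈ 3.5000
s**4 = (7/2)**4 = 2401/16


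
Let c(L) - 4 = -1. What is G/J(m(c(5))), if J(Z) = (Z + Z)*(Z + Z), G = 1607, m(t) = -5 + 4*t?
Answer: 1607/196 ≈ 8.1990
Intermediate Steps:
c(L) = 3 (c(L) = 4 - 1 = 3)
J(Z) = 4*Z² (J(Z) = (2*Z)*(2*Z) = 4*Z²)
G/J(m(c(5))) = 1607/((4*(-5 + 4*3)²)) = 1607/((4*(-5 + 12)²)) = 1607/((4*7²)) = 1607/((4*49)) = 1607/196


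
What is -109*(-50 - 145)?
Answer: 21255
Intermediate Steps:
-109*(-50 - 145) = -109*(-195) = 21255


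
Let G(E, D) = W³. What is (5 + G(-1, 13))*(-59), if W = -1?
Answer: -236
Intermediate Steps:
G(E, D) = -1 (G(E, D) = (-1)³ = -1)
(5 + G(-1, 13))*(-59) = (5 - 1)*(-59) = 4*(-59) = -236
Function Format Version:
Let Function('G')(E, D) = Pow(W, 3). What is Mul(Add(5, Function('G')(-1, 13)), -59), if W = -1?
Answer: -236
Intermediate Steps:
Function('G')(E, D) = -1 (Function('G')(E, D) = Pow(-1, 3) = -1)
Mul(Add(5, Function('G')(-1, 13)), -59) = Mul(Add(5, -1), -59) = Mul(4, -59) = -236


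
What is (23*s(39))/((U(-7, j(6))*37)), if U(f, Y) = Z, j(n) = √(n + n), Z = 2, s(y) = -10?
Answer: -115/37 ≈ -3.1081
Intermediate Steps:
j(n) = √2*√n (j(n) = √(2*n) = √2*√n)
U(f, Y) = 2
(23*s(39))/((U(-7, j(6))*37)) = (23*(-10))/((2*37)) = -230/74 = -230*1/74 = -115/37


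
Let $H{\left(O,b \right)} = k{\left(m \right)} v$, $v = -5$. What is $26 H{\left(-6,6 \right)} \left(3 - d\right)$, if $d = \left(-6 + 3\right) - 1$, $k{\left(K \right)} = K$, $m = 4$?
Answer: $-3640$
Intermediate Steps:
$d = -4$ ($d = -3 - 1 = -4$)
$H{\left(O,b \right)} = -20$ ($H{\left(O,b \right)} = 4 \left(-5\right) = -20$)
$26 H{\left(-6,6 \right)} \left(3 - d\right) = 26 \left(-20\right) \left(3 - -4\right) = - 520 \left(3 + 4\right) = \left(-520\right) 7 = -3640$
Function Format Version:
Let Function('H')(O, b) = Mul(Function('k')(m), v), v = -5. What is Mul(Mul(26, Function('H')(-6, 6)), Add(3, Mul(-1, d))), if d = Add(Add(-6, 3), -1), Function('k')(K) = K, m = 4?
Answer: -3640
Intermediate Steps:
d = -4 (d = Add(-3, -1) = -4)
Function('H')(O, b) = -20 (Function('H')(O, b) = Mul(4, -5) = -20)
Mul(Mul(26, Function('H')(-6, 6)), Add(3, Mul(-1, d))) = Mul(Mul(26, -20), Add(3, Mul(-1, -4))) = Mul(-520, Add(3, 4)) = Mul(-520, 7) = -3640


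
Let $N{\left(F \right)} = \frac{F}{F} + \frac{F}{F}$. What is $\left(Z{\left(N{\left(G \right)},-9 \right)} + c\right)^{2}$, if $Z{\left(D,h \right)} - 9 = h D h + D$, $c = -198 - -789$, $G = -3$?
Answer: $583696$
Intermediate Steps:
$c = 591$ ($c = -198 + 789 = 591$)
$N{\left(F \right)} = 2$ ($N{\left(F \right)} = 1 + 1 = 2$)
$Z{\left(D,h \right)} = 9 + D + D h^{2}$ ($Z{\left(D,h \right)} = 9 + \left(h D h + D\right) = 9 + \left(D h h + D\right) = 9 + \left(D h^{2} + D\right) = 9 + \left(D + D h^{2}\right) = 9 + D + D h^{2}$)
$\left(Z{\left(N{\left(G \right)},-9 \right)} + c\right)^{2} = \left(\left(9 + 2 + 2 \left(-9\right)^{2}\right) + 591\right)^{2} = \left(\left(9 + 2 + 2 \cdot 81\right) + 591\right)^{2} = \left(\left(9 + 2 + 162\right) + 591\right)^{2} = \left(173 + 591\right)^{2} = 764^{2} = 583696$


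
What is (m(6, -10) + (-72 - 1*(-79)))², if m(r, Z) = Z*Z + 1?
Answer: 11664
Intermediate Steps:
m(r, Z) = 1 + Z² (m(r, Z) = Z² + 1 = 1 + Z²)
(m(6, -10) + (-72 - 1*(-79)))² = ((1 + (-10)²) + (-72 - 1*(-79)))² = ((1 + 100) + (-72 + 79))² = (101 + 7)² = 108² = 11664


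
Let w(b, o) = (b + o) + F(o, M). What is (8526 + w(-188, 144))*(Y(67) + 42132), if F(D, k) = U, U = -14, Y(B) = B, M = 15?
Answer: 357341132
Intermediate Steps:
F(D, k) = -14
w(b, o) = -14 + b + o (w(b, o) = (b + o) - 14 = -14 + b + o)
(8526 + w(-188, 144))*(Y(67) + 42132) = (8526 + (-14 - 188 + 144))*(67 + 42132) = (8526 - 58)*42199 = 8468*42199 = 357341132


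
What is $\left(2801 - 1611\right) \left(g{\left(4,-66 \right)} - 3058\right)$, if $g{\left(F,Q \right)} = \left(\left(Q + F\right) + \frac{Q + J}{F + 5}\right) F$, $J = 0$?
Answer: $- \frac{11907140}{3} \approx -3.969 \cdot 10^{6}$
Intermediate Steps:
$g{\left(F,Q \right)} = F \left(F + Q + \frac{Q}{5 + F}\right)$ ($g{\left(F,Q \right)} = \left(\left(Q + F\right) + \frac{Q + 0}{F + 5}\right) F = \left(\left(F + Q\right) + \frac{Q}{5 + F}\right) F = \left(F + Q + \frac{Q}{5 + F}\right) F = F \left(F + Q + \frac{Q}{5 + F}\right)$)
$\left(2801 - 1611\right) \left(g{\left(4,-66 \right)} - 3058\right) = \left(2801 - 1611\right) \left(\frac{4 \left(4^{2} + 5 \cdot 4 + 6 \left(-66\right) + 4 \left(-66\right)\right)}{5 + 4} - 3058\right) = 1190 \left(\frac{4 \left(16 + 20 - 396 - 264\right)}{9} - 3058\right) = 1190 \left(4 \cdot \frac{1}{9} \left(-624\right) - 3058\right) = 1190 \left(- \frac{832}{3} - 3058\right) = 1190 \left(- \frac{10006}{3}\right) = - \frac{11907140}{3}$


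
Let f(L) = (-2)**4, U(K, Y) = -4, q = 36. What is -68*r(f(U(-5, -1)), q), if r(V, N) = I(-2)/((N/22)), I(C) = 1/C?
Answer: 187/9 ≈ 20.778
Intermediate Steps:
f(L) = 16
I(C) = 1/C
r(V, N) = -11/N (r(V, N) = 1/((-2)*((N/22))) = -22/N/2 = -11/N)
-68*r(f(U(-5, -1)), q) = -(-748)/36 = -68*(-11/36) = 187/9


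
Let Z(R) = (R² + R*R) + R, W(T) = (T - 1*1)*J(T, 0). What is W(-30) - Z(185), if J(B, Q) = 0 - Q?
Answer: -68635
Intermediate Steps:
J(B, Q) = -Q
W(T) = 0 (W(T) = (T - 1*1)*(-1*0) = (T - 1)*0 = (-1 + T)*0 = 0)
Z(R) = R + 2*R² (Z(R) = (R² + R²) + R = 2*R² + R = R + 2*R²)
W(-30) - Z(185) = 0 - 185*(1 + 2*185) = 0 - 185*(1 + 370) = 0 - 185*371 = 0 - 1*68635 = 0 - 68635 = -68635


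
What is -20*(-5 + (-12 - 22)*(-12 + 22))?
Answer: 6900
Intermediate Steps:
-20*(-5 + (-12 - 22)*(-12 + 22)) = -20*(-5 - 34*10) = -20*(-5 - 340) = -20*(-345) = 6900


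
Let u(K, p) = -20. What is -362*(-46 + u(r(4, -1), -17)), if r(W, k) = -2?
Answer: 23892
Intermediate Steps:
-362*(-46 + u(r(4, -1), -17)) = -362*(-46 - 20) = -362*(-66) = 23892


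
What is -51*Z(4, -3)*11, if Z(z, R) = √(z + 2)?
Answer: -561*√6 ≈ -1374.2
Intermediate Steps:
Z(z, R) = √(2 + z)
-51*Z(4, -3)*11 = -51*√(2 + 4)*11 = -51*√6*11 = -561*√6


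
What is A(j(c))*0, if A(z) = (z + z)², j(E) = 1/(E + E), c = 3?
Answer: 0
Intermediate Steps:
j(E) = 1/(2*E)
A(z) = 4*z² (A(z) = (2*z)² = 4*z²)
A(j(c))*0 = (4*((½)/3)²)*0 = (4*((½)*(⅓))²)*0 = (4*(⅙)²)*0 = (4*(1/36))*0 = (⅑)*0 = 0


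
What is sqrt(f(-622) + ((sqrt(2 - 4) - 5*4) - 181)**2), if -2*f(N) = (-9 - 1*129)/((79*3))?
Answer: sqrt(252131976 - 2508882*I*sqrt(2))/79 ≈ 201.0 - 1.4142*I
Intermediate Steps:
f(N) = 23/79 (f(N) = -(-9 - 1*129)/(2*(79*3)) = -(-9 - 129)/(2*237) = -(-69)/237 = -1/2*(-46/79) = 23/79)
sqrt(f(-622) + ((sqrt(2 - 4) - 5*4) - 181)**2) = sqrt(23/79 + ((sqrt(2 - 4) - 5*4) - 181)**2) = sqrt(23/79 + ((sqrt(-2) - 20) - 181)**2) = sqrt(23/79 + ((I*sqrt(2) - 20) - 181)**2) = sqrt(23/79 + ((-20 + I*sqrt(2)) - 181)**2) = sqrt(23/79 + (-201 + I*sqrt(2))**2)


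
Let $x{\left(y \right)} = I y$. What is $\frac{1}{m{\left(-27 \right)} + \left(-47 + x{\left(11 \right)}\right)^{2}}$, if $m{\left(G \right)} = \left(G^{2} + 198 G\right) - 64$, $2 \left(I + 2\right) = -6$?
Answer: $\frac{1}{5723} \approx 0.00017473$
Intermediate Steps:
$I = -5$ ($I = -2 + \frac{1}{2} \left(-6\right) = -2 - 3 = -5$)
$x{\left(y \right)} = - 5 y$
$m{\left(G \right)} = -64 + G^{2} + 198 G$
$\frac{1}{m{\left(-27 \right)} + \left(-47 + x{\left(11 \right)}\right)^{2}} = \frac{1}{\left(-64 + \left(-27\right)^{2} + 198 \left(-27\right)\right) + \left(-47 - 55\right)^{2}} = \frac{1}{\left(-64 + 729 - 5346\right) + \left(-47 - 55\right)^{2}} = \frac{1}{-4681 + \left(-102\right)^{2}} = \frac{1}{-4681 + 10404} = \frac{1}{5723}$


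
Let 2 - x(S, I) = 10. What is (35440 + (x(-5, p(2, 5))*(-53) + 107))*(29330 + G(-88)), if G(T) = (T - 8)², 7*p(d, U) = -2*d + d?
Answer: 1386538166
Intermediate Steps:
p(d, U) = -d/7 (p(d, U) = (-2*d + d)/7 = (-d)/7 = -d/7)
x(S, I) = -8 (x(S, I) = 2 - 1*10 = 2 - 10 = -8)
G(T) = (-8 + T)²
(35440 + (x(-5, p(2, 5))*(-53) + 107))*(29330 + G(-88)) = (35440 + (-8*(-53) + 107))*(29330 + (-8 - 88)²) = (35440 + (424 + 107))*(29330 + (-96)²) = (35440 + 531)*(29330 + 9216) = 35971*38546 = 1386538166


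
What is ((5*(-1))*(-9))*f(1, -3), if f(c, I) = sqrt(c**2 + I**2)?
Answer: 45*sqrt(10) ≈ 142.30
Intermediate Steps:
f(c, I) = sqrt(I**2 + c**2)
((5*(-1))*(-9))*f(1, -3) = ((5*(-1))*(-9))*sqrt((-3)**2 + 1**2) = (-5*(-9))*sqrt(9 + 1) = 45*sqrt(10)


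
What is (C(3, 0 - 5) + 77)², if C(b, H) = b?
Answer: 6400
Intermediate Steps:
(C(3, 0 - 5) + 77)² = (3 + 77)² = 80² = 6400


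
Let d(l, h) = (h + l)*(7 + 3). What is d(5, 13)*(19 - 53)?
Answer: -6120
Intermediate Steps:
d(l, h) = 10*h + 10*l (d(l, h) = (h + l)*10 = 10*h + 10*l)
d(5, 13)*(19 - 53) = (10*13 + 10*5)*(19 - 53) = (130 + 50)*(-34) = 180*(-34) = -6120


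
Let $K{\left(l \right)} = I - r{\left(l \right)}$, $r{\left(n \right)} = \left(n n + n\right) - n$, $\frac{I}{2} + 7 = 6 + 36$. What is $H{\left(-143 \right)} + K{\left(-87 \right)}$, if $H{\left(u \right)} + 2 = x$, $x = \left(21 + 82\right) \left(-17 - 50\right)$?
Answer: $-14402$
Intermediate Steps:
$x = -6901$ ($x = 103 \left(-67\right) = -6901$)
$H{\left(u \right)} = -6903$ ($H{\left(u \right)} = -2 - 6901 = -6903$)
$I = 70$ ($I = -14 + 2 \left(6 + 36\right) = -14 + 2 \cdot 42 = -14 + 84 = 70$)
$r{\left(n \right)} = n^{2}$ ($r{\left(n \right)} = \left(n^{2} + n\right) - n = \left(n + n^{2}\right) - n = n^{2}$)
$K{\left(l \right)} = 70 - l^{2}$
$H{\left(-143 \right)} + K{\left(-87 \right)} = -6903 + \left(70 - \left(-87\right)^{2}\right) = -6903 + \left(70 - 7569\right) = -6903 - 7499 = -14402$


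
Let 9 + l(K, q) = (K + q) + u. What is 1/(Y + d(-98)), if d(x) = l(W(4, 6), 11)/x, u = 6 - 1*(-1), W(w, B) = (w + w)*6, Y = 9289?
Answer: 98/910265 ≈ 0.00010766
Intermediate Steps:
W(w, B) = 12*w (W(w, B) = (2*w)*6 = 12*w)
u = 7 (u = 6 + 1 = 7)
l(K, q) = -2 + K + q (l(K, q) = -9 + ((K + q) + 7) = -9 + (7 + K + q) = -2 + K + q)
d(x) = 57/x (d(x) = (-2 + 12*4 + 11)/x = (-2 + 48 + 11)/x = 57/x)
1/(Y + d(-98)) = 1/(9289 + 57/(-98)) = 1/(9289 + 57*(-1/98)) = 1/(9289 - 57/98) = 1/(910265/98) = 98/910265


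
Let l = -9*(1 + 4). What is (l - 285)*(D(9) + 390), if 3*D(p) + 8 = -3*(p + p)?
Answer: -121880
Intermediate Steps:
l = -45 (l = -9*5 = -45)
D(p) = -8/3 - 2*p (D(p) = -8/3 + (-3*(p + p))/3 = -8/3 + (-6*p)/3 = -8/3 - 2*p)
(l - 285)*(D(9) + 390) = (-45 - 285)*((-8/3 - 2*9) + 390) = -330*((-8/3 - 18) + 390) = -330*(-62/3 + 390) = -330*1108/3 = -121880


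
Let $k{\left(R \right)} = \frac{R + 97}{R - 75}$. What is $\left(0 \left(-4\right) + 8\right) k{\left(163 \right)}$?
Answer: $\frac{260}{11} \approx 23.636$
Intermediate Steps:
$k{\left(R \right)} = \frac{97 + R}{-75 + R}$
$\left(0 \left(-4\right) + 8\right) k{\left(163 \right)} = \left(0 \left(-4\right) + 8\right) \frac{97 + 163}{-75 + 163} = \left(0 + 8\right) \frac{1}{88} \cdot 260 = 8 \cdot \frac{1}{88} \cdot 260 = 8 \cdot \frac{65}{22} = \frac{260}{11}$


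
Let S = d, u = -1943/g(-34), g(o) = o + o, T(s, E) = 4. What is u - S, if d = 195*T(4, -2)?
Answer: -51097/68 ≈ -751.43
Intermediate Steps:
g(o) = 2*o
d = 780 (d = 195*4 = 780)
u = 1943/68 (u = -1943/(2*(-34)) = -1943/(-68) = -1943*(-1/68) = 1943/68 ≈ 28.574)
S = 780
u - S = 1943/68 - 1*780 = 1943/68 - 780 = -51097/68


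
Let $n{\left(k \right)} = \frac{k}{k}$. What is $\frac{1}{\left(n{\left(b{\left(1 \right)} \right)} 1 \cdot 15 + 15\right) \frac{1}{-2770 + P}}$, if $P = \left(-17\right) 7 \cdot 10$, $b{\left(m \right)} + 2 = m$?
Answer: $-132$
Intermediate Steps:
$b{\left(m \right)} = -2 + m$
$n{\left(k \right)} = 1$
$P = -1190$ ($P = \left(-119\right) 10 = -1190$)
$\frac{1}{\left(n{\left(b{\left(1 \right)} \right)} 1 \cdot 15 + 15\right) \frac{1}{-2770 + P}} = \frac{1}{\left(1 \cdot 1 \cdot 15 + 15\right) \frac{1}{-2770 - 1190}} = \frac{1}{\left(1 \cdot 15 + 15\right) \frac{1}{-3960}} = \frac{1}{\left(15 + 15\right) \left(- \frac{1}{3960}\right)} = \frac{1}{30 \left(- \frac{1}{3960}\right)} = \frac{1}{- \frac{1}{132}} = -132$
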